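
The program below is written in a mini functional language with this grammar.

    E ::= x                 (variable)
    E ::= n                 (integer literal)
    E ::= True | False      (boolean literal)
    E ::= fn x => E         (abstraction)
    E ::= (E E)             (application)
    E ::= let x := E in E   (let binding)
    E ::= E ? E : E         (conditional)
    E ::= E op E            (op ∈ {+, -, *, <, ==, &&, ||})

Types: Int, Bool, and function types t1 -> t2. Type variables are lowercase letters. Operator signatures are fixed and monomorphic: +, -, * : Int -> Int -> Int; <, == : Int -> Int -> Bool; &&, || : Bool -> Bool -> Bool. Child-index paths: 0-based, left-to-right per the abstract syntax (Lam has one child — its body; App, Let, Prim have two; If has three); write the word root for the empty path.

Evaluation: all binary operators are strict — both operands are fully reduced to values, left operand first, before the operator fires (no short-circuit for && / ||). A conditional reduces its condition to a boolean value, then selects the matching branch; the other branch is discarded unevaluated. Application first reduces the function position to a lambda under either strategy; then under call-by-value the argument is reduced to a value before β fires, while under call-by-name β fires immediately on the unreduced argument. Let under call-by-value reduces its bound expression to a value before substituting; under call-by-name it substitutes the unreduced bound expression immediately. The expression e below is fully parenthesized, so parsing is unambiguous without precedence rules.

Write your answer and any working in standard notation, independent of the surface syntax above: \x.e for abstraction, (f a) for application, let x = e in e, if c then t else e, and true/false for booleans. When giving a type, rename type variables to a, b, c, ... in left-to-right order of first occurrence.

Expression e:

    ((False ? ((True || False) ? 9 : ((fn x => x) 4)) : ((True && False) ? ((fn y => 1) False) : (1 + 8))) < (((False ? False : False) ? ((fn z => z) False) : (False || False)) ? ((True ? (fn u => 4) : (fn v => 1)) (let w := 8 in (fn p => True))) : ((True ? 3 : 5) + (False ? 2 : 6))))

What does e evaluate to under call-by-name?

Trace:
step 0: ((if false then (if (true || false) then 9 else ((\x.x) 4)) else (if (true && false) then ((\y.1) false) else (1 + 8))) < (if (if (if false then false else false) then ((\z.z) false) else (false || false)) then ((if true then (\u.4) else (\v.1)) (let w = 8 in (\p.true))) else ((if true then 3 else 5) + (if false then 2 else 6))))
step 1: [if@0] ((if (true && false) then ((\y.1) false) else (1 + 8)) < (if (if (if false then false else false) then ((\z.z) false) else (false || false)) then ((if true then (\u.4) else (\v.1)) (let w = 8 in (\p.true))) else ((if true then 3 else 5) + (if false then 2 else 6))))
step 2: [delta@0.0] ((if false then ((\y.1) false) else (1 + 8)) < (if (if (if false then false else false) then ((\z.z) false) else (false || false)) then ((if true then (\u.4) else (\v.1)) (let w = 8 in (\p.true))) else ((if true then 3 else 5) + (if false then 2 else 6))))
step 3: [if@0] ((1 + 8) < (if (if (if false then false else false) then ((\z.z) false) else (false || false)) then ((if true then (\u.4) else (\v.1)) (let w = 8 in (\p.true))) else ((if true then 3 else 5) + (if false then 2 else 6))))
step 4: [delta@0] (9 < (if (if (if false then false else false) then ((\z.z) false) else (false || false)) then ((if true then (\u.4) else (\v.1)) (let w = 8 in (\p.true))) else ((if true then 3 else 5) + (if false then 2 else 6))))
step 5: [if@1.0.0] (9 < (if (if false then ((\z.z) false) else (false || false)) then ((if true then (\u.4) else (\v.1)) (let w = 8 in (\p.true))) else ((if true then 3 else 5) + (if false then 2 else 6))))
step 6: [if@1.0] (9 < (if (false || false) then ((if true then (\u.4) else (\v.1)) (let w = 8 in (\p.true))) else ((if true then 3 else 5) + (if false then 2 else 6))))
step 7: [delta@1.0] (9 < (if false then ((if true then (\u.4) else (\v.1)) (let w = 8 in (\p.true))) else ((if true then 3 else 5) + (if false then 2 else 6))))
step 8: [if@1] (9 < ((if true then 3 else 5) + (if false then 2 else 6)))
step 9: [if@1.0] (9 < (3 + (if false then 2 else 6)))
step 10: [if@1.1] (9 < (3 + 6))
step 11: [delta@1] (9 < 9)
step 12: [delta@root] false

Answer: false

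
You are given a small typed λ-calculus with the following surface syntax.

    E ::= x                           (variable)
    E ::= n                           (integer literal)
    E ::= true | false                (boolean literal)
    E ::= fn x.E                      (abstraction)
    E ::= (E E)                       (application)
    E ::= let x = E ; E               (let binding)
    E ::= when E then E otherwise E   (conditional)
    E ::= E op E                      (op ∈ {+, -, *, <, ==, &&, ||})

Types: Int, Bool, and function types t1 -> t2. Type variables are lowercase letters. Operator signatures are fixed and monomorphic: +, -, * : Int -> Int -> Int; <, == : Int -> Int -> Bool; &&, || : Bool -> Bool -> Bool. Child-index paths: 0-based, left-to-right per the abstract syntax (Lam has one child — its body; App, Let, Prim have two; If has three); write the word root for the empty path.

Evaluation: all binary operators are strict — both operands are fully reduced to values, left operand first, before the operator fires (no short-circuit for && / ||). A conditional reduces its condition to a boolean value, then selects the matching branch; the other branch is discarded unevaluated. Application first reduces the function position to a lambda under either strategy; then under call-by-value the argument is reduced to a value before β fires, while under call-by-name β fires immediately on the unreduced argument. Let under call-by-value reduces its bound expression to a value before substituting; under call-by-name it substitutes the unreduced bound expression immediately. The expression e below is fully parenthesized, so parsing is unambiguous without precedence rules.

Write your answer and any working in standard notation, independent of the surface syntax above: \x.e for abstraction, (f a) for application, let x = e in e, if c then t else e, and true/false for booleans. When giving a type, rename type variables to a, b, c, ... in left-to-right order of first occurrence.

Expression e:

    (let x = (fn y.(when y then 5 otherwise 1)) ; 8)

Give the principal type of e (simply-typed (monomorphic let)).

Derivation:
y : a
  unify a ~ Bool
  unify Int ~ Int
\y._ : Bool -> Int
let x : Bool -> Int

Answer: Int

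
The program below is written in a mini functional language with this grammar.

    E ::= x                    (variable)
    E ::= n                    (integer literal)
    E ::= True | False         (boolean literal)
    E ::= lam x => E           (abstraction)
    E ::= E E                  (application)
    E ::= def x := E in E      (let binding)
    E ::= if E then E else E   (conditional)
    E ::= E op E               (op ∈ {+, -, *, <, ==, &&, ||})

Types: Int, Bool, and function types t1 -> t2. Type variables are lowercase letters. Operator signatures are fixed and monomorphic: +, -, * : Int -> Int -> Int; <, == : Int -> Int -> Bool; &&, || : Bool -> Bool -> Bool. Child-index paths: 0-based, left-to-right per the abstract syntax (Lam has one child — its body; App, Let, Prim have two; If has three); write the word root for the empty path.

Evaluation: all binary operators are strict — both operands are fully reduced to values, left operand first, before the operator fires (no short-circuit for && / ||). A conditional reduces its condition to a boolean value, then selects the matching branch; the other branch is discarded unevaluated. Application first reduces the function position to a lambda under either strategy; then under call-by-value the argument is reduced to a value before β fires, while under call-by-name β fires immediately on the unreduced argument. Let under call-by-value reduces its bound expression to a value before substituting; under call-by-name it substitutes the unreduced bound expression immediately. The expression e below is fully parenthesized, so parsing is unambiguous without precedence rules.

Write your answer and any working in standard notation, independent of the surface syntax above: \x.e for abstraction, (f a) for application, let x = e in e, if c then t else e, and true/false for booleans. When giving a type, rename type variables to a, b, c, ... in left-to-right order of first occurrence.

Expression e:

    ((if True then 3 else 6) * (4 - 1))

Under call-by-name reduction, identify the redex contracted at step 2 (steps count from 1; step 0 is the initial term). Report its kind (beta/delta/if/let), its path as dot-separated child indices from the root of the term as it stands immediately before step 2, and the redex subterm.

Answer: delta at 1 : (4 - 1)

Trace:
step 0: ((if true then 3 else 6) * (4 - 1))
step 1: [if@0] (3 * (4 - 1))
step 2: [delta@1] (3 * 3)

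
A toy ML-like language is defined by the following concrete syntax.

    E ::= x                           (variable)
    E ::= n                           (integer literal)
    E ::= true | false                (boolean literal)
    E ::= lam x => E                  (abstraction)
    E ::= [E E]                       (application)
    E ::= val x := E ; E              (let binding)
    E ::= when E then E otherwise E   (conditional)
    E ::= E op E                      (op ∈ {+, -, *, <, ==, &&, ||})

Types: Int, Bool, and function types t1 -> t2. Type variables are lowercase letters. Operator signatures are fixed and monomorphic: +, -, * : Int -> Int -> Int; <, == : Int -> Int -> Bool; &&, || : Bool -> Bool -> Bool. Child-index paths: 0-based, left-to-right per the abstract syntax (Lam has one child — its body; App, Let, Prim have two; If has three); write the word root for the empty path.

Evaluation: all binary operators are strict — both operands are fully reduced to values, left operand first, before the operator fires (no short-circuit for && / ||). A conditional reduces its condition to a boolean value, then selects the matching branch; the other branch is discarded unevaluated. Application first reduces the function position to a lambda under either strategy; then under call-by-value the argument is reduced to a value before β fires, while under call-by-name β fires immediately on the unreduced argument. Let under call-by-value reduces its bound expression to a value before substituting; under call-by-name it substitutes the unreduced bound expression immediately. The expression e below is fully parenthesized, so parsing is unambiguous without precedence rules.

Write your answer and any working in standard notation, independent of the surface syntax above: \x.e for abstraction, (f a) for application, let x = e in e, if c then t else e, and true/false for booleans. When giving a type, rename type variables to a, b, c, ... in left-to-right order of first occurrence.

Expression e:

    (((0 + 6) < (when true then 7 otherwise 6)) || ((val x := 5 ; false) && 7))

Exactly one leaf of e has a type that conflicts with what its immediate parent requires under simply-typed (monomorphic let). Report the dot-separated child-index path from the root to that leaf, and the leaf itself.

Answer: 1.1 : 7

Trace:
  unify Int ~ Int
  unify Int ~ Int
  unify Int ~ Int
  unify Bool ~ Bool
  unify Int ~ Int
  unify Int ~ Int
  unify Bool ~ Bool
let x : Int
  unify Bool ~ Bool
  unify Int ~ Bool
  FAIL: mismatch Int ~ Bool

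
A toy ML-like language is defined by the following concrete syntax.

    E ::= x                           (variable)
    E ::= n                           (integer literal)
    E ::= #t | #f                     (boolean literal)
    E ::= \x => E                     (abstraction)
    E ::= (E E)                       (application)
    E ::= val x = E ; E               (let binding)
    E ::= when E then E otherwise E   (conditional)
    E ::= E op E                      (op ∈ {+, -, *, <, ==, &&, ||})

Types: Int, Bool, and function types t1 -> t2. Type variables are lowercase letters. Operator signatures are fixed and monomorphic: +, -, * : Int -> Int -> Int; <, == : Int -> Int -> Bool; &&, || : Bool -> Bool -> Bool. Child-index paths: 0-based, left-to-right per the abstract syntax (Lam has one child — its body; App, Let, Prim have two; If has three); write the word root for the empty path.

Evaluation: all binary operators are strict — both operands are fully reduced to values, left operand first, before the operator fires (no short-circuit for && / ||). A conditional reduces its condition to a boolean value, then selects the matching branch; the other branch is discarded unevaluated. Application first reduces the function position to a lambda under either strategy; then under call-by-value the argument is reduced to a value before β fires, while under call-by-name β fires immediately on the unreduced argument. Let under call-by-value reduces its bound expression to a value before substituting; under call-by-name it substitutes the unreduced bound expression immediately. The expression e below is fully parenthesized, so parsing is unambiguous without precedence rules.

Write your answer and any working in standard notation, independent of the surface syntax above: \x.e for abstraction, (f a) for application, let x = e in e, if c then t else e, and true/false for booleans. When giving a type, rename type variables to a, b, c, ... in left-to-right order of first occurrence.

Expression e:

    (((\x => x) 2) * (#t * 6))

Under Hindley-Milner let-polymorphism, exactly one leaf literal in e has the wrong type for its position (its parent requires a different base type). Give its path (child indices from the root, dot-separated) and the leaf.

Answer: 1.0 : true

Working:
x : a
\x._ : a -> a
  unify a -> a ~ Int -> b
  unify a ~ Int
  unify Int ~ b
_ _ : Int
  unify Int ~ Int
  unify Bool ~ Int
  FAIL: mismatch Bool ~ Int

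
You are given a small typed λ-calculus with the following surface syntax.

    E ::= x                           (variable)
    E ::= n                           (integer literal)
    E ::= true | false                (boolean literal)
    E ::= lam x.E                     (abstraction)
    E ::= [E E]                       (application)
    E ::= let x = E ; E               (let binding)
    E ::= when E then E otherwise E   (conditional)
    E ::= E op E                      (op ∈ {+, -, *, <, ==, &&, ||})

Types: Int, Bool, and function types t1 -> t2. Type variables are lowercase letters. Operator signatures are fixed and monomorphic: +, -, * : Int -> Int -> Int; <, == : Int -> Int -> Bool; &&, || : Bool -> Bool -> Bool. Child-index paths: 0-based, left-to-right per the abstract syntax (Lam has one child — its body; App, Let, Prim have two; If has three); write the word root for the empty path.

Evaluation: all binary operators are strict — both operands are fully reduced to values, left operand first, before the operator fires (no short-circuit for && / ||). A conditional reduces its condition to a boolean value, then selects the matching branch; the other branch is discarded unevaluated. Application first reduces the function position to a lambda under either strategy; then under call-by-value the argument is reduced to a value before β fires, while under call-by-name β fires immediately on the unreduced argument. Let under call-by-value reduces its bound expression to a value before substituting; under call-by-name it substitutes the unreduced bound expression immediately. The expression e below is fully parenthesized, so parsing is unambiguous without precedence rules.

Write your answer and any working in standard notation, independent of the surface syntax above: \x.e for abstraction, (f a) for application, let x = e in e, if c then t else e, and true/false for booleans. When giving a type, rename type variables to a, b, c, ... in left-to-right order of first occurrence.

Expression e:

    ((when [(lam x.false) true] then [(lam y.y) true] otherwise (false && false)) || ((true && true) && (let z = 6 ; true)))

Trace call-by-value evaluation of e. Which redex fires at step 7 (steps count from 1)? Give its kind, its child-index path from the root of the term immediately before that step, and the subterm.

Answer: delta at root : (false || true)

Derivation:
step 0: ((if ((\x.false) true) then ((\y.y) true) else (false && false)) || ((true && true) && (let z = 6 in true)))
step 1: [beta@0.0] ((if false then ((\y.y) true) else (false && false)) || ((true && true) && (let z = 6 in true)))
step 2: [if@0] ((false && false) || ((true && true) && (let z = 6 in true)))
step 3: [delta@0] (false || ((true && true) && (let z = 6 in true)))
step 4: [delta@1.0] (false || (true && (let z = 6 in true)))
step 5: [let@1.1] (false || (true && true))
step 6: [delta@1] (false || true)
step 7: [delta@root] true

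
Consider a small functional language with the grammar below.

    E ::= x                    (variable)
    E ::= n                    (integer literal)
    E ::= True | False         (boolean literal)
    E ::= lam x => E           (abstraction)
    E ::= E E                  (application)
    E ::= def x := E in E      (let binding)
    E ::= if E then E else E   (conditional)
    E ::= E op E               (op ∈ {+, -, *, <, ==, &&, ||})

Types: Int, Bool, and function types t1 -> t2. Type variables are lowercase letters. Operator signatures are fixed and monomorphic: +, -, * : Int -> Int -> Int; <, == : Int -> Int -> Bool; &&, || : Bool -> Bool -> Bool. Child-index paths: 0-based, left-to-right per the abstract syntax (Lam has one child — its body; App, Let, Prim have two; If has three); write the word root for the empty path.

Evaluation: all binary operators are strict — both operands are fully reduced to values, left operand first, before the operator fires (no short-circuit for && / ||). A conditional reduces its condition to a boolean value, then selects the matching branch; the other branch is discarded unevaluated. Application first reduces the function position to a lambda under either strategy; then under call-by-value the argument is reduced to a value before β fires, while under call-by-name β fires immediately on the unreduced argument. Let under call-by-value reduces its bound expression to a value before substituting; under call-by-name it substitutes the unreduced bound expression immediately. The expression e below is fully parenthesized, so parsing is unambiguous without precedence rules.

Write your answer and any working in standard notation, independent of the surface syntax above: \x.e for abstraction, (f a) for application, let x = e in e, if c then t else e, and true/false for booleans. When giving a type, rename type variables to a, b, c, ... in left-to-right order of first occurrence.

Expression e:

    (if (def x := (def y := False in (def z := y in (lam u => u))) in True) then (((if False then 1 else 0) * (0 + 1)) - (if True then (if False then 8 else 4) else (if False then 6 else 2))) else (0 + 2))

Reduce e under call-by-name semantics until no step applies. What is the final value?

Derivation:
step 0: (if (let x = (let y = false in (let z = y in (\u.u))) in true) then (((if false then 1 else 0) * (0 + 1)) - (if true then (if false then 8 else 4) else (if false then 6 else 2))) else (0 + 2))
step 1: [let@0] (if true then (((if false then 1 else 0) * (0 + 1)) - (if true then (if false then 8 else 4) else (if false then 6 else 2))) else (0 + 2))
step 2: [if@root] (((if false then 1 else 0) * (0 + 1)) - (if true then (if false then 8 else 4) else (if false then 6 else 2)))
step 3: [if@0.0] ((0 * (0 + 1)) - (if true then (if false then 8 else 4) else (if false then 6 else 2)))
step 4: [delta@0.1] ((0 * 1) - (if true then (if false then 8 else 4) else (if false then 6 else 2)))
step 5: [delta@0] (0 - (if true then (if false then 8 else 4) else (if false then 6 else 2)))
step 6: [if@1] (0 - (if false then 8 else 4))
step 7: [if@1] (0 - 4)
step 8: [delta@root] -4

Answer: -4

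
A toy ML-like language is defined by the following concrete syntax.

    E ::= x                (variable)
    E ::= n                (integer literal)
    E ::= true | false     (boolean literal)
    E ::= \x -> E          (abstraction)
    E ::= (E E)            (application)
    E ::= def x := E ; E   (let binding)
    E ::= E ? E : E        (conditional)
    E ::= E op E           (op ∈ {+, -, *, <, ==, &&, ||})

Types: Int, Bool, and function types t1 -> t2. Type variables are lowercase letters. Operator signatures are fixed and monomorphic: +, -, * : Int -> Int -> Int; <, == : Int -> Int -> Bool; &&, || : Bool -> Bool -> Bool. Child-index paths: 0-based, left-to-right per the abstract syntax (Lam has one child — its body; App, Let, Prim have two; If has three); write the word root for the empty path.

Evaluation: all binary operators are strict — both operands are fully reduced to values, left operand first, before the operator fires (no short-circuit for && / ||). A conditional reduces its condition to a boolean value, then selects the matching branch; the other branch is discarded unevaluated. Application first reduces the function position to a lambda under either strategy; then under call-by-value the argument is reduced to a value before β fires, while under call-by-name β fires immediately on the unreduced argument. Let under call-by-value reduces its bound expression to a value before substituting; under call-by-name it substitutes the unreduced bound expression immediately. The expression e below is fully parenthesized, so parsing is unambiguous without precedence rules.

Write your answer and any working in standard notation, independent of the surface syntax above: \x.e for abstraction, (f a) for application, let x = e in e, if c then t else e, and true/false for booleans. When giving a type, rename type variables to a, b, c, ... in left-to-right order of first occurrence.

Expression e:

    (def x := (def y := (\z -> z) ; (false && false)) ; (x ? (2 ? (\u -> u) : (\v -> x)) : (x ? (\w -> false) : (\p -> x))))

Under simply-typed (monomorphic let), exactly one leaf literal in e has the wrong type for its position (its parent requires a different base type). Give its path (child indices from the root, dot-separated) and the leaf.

Answer: 1.1.0 : 2

Trace:
z : a
\z._ : a -> a
let y : a -> a
  unify Bool ~ Bool
  unify Bool ~ Bool
let x : Bool
x : Bool
  unify Bool ~ Bool
  unify Int ~ Bool
  FAIL: mismatch Int ~ Bool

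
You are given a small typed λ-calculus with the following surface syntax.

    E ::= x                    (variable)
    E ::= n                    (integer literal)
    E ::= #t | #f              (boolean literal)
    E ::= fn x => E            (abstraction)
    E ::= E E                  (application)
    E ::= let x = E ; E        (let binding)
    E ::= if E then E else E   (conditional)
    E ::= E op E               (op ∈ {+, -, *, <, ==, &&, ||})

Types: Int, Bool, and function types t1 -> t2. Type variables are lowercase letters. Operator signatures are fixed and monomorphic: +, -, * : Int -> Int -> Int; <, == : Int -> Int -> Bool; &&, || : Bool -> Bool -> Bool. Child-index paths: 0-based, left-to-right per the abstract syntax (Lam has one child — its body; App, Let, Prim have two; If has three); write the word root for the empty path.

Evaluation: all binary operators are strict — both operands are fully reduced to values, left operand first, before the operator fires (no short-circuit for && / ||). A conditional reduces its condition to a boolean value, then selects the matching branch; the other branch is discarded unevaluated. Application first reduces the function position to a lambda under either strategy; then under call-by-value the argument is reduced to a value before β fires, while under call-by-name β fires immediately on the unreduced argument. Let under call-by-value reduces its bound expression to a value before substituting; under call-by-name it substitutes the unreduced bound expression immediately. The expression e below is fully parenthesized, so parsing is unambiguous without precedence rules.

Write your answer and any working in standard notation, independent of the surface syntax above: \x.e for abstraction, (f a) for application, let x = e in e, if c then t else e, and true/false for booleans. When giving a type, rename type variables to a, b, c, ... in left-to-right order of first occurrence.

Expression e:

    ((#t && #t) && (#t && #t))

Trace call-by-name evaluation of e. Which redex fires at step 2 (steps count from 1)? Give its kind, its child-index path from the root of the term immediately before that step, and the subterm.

Derivation:
step 0: ((true && true) && (true && true))
step 1: [delta@0] (true && (true && true))
step 2: [delta@1] (true && true)

Answer: delta at 1 : (true && true)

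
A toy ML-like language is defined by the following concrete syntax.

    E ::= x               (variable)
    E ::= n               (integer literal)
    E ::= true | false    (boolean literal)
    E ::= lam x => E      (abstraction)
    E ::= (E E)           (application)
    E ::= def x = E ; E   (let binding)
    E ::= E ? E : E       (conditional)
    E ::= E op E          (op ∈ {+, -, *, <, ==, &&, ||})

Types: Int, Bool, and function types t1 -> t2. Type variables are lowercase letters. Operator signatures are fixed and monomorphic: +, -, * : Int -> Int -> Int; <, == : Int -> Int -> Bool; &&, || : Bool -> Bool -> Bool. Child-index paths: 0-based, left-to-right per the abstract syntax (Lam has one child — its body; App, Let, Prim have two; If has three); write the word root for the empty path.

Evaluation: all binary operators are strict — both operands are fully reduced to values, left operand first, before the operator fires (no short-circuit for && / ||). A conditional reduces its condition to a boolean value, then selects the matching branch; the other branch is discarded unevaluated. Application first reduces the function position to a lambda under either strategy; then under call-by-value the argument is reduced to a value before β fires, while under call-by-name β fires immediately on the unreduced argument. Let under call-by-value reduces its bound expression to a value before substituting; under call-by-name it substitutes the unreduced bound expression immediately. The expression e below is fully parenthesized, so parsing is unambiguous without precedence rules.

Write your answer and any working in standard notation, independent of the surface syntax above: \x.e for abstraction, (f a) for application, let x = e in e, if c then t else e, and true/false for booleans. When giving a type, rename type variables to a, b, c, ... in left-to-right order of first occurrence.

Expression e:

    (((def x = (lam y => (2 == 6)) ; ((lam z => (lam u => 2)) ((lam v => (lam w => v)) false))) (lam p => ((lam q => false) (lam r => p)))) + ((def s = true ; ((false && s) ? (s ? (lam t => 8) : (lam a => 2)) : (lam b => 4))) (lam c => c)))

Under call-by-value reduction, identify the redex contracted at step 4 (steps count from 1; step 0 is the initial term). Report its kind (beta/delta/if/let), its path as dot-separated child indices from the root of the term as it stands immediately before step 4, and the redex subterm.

Derivation:
step 0: (((let x = (\y.(2 == 6)) in ((\z.(\u.2)) ((\v.(\w.v)) false))) (\p.((\q.false) (\r.p)))) + ((let s = true in (if (false && s) then (if s then (\t.8) else (\a.2)) else (\b.4))) (\c.c)))
step 1: [let@0.0] ((((\z.(\u.2)) ((\v.(\w.v)) false)) (\p.((\q.false) (\r.p)))) + ((let s = true in (if (false && s) then (if s then (\t.8) else (\a.2)) else (\b.4))) (\c.c)))
step 2: [beta@0.0.1] ((((\z.(\u.2)) (\w.false)) (\p.((\q.false) (\r.p)))) + ((let s = true in (if (false && s) then (if s then (\t.8) else (\a.2)) else (\b.4))) (\c.c)))
step 3: [beta@0.0] (((\u.2) (\p.((\q.false) (\r.p)))) + ((let s = true in (if (false && s) then (if s then (\t.8) else (\a.2)) else (\b.4))) (\c.c)))
step 4: [beta@0] (2 + ((let s = true in (if (false && s) then (if s then (\t.8) else (\a.2)) else (\b.4))) (\c.c)))

Answer: beta at 0 : ((\u.2) (\p.((\q.false) (\r.p))))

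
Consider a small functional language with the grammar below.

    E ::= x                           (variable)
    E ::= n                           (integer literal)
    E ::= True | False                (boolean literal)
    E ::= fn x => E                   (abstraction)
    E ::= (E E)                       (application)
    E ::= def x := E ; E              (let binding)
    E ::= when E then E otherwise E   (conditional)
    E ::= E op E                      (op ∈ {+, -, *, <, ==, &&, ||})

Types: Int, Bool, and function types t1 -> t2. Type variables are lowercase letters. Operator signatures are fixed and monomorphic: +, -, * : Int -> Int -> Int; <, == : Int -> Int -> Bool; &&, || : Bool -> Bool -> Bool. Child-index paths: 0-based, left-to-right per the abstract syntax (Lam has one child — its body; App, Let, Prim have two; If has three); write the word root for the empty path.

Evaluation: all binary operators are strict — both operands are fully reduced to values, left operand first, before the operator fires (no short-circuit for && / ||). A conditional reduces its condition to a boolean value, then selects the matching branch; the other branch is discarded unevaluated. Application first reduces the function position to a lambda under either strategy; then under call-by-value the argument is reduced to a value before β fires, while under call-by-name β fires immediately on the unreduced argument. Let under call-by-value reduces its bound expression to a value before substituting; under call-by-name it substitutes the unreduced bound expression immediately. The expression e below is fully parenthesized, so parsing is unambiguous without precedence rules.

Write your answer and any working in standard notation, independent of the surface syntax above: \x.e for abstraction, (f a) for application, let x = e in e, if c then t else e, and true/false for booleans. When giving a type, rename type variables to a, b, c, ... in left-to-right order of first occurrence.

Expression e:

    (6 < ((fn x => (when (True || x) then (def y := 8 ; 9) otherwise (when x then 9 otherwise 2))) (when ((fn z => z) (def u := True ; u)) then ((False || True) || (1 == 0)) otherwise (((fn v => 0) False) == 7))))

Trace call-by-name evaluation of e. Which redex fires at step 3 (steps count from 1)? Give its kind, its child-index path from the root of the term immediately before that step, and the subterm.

Answer: let at 1.0.1.0 : (let u = true in u)

Working:
step 0: (6 < ((\x.(if (true || x) then (let y = 8 in 9) else (if x then 9 else 2))) (if ((\z.z) (let u = true in u)) then ((false || true) || (1 == 0)) else (((\v.0) false) == 7))))
step 1: [beta@1] (6 < (if (true || (if ((\z.z) (let u = true in u)) then ((false || true) || (1 == 0)) else (((\v.0) false) == 7))) then (let y = 8 in 9) else (if (if ((\z.z) (let u = true in u)) then ((false || true) || (1 == 0)) else (((\v.0) false) == 7)) then 9 else 2)))
step 2: [beta@1.0.1.0] (6 < (if (true || (if (let u = true in u) then ((false || true) || (1 == 0)) else (((\v.0) false) == 7))) then (let y = 8 in 9) else (if (if ((\z.z) (let u = true in u)) then ((false || true) || (1 == 0)) else (((\v.0) false) == 7)) then 9 else 2)))
step 3: [let@1.0.1.0] (6 < (if (true || (if true then ((false || true) || (1 == 0)) else (((\v.0) false) == 7))) then (let y = 8 in 9) else (if (if ((\z.z) (let u = true in u)) then ((false || true) || (1 == 0)) else (((\v.0) false) == 7)) then 9 else 2)))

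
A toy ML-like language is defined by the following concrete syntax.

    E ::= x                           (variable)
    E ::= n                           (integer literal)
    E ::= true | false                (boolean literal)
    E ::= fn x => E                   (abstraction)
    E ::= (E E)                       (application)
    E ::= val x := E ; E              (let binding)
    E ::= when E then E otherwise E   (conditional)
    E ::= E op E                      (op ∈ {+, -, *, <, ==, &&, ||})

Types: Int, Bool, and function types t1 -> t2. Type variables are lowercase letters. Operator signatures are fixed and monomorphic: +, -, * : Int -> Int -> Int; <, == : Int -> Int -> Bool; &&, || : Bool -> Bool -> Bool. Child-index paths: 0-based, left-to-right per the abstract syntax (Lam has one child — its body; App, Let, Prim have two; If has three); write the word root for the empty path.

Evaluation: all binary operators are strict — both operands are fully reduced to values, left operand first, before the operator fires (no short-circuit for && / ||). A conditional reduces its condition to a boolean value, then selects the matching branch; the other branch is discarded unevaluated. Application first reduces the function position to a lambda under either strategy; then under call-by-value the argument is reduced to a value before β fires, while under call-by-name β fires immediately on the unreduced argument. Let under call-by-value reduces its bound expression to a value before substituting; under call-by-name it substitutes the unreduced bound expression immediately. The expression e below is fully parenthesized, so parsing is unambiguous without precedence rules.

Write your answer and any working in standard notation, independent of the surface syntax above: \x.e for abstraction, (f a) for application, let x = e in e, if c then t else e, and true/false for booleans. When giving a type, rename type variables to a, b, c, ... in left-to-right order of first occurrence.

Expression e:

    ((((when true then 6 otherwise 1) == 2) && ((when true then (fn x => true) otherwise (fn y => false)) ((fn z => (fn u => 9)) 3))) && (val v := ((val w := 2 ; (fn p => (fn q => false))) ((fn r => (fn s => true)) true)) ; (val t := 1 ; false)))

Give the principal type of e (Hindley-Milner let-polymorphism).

Trace:
  unify Bool ~ Bool
  unify Int ~ Int
  unify Int ~ Int
  unify Int ~ Int
  unify Bool ~ Bool
  unify Bool ~ Bool
\x._ : a -> Bool
\y._ : b -> Bool
  unify a -> Bool ~ b -> Bool
  unify a ~ b
  unify Bool ~ Bool
\u._ : d -> Int
\z._ : c -> d -> Int
  unify c -> d -> Int ~ Int -> e
  unify c ~ Int
  unify d -> Int ~ e
_ _ : d -> Int
  unify b -> Bool ~ (d -> Int) -> f
  unify b ~ d -> Int
  unify Bool ~ f
_ _ : Bool
  unify Bool ~ Bool
  unify Bool ~ Bool
let w : Int
\q._ : h -> Bool
\p._ : g -> h -> Bool
\s._ : j -> Bool
\r._ : i -> j -> Bool
  unify i -> j -> Bool ~ Bool -> k
  unify i ~ Bool
  unify j -> Bool ~ k
_ _ : j -> Bool
  unify g -> h -> Bool ~ (j -> Bool) -> l
  unify g ~ j -> Bool
  unify h -> Bool ~ l
_ _ : h -> Bool
let v : forall. h -> Bool
let t : Int
  unify Bool ~ Bool

Answer: Bool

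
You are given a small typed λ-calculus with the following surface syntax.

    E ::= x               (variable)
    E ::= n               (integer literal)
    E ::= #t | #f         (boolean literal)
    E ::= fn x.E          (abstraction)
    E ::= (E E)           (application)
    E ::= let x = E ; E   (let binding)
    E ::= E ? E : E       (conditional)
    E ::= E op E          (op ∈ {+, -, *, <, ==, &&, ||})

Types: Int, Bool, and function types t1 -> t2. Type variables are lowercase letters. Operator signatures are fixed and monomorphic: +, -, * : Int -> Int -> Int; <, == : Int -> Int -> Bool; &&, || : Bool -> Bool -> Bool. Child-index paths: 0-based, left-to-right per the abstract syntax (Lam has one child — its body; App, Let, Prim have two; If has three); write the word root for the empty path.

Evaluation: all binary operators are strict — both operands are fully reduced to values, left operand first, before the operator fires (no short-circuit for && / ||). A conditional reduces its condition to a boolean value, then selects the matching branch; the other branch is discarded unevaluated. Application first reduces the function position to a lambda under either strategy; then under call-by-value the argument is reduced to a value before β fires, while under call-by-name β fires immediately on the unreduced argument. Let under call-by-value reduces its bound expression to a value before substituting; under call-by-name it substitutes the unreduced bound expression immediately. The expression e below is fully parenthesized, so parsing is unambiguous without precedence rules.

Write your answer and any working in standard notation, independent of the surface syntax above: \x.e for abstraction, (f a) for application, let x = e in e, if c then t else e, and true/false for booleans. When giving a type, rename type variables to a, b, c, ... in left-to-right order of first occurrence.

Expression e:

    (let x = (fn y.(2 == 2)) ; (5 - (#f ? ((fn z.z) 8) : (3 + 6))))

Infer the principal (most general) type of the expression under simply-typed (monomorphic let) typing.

Answer: Int

Derivation:
  unify Int ~ Int
  unify Int ~ Int
\y._ : a -> Bool
let x : a -> Bool
  unify Int ~ Int
  unify Bool ~ Bool
z : b
\z._ : b -> b
  unify b -> b ~ Int -> c
  unify b ~ Int
  unify Int ~ c
_ _ : Int
  unify Int ~ Int
  unify Int ~ Int
  unify Int ~ Int
  unify Int ~ Int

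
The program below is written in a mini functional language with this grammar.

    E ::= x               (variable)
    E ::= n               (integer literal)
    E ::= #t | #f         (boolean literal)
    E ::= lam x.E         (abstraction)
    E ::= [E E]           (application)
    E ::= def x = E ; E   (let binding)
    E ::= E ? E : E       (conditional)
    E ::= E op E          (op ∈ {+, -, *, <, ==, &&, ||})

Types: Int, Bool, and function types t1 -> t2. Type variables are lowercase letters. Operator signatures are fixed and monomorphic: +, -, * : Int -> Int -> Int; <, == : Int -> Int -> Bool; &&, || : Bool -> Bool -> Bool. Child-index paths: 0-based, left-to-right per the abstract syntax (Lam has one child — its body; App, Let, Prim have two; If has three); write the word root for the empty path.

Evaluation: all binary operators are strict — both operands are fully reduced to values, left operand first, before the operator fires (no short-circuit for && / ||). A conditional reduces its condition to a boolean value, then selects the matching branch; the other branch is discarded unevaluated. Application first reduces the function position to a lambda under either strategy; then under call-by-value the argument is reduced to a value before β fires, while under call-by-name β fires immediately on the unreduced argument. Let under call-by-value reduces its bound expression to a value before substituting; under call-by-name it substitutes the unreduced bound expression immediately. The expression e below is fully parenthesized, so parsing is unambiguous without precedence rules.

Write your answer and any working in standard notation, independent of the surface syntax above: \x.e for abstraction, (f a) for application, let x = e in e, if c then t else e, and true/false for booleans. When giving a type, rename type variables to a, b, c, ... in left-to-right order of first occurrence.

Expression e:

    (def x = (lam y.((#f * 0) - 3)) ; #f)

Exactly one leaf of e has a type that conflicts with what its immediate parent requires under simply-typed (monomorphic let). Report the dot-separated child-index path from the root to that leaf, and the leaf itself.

Answer: 0.0.0.0 : false

Trace:
  unify Bool ~ Int
  FAIL: mismatch Bool ~ Int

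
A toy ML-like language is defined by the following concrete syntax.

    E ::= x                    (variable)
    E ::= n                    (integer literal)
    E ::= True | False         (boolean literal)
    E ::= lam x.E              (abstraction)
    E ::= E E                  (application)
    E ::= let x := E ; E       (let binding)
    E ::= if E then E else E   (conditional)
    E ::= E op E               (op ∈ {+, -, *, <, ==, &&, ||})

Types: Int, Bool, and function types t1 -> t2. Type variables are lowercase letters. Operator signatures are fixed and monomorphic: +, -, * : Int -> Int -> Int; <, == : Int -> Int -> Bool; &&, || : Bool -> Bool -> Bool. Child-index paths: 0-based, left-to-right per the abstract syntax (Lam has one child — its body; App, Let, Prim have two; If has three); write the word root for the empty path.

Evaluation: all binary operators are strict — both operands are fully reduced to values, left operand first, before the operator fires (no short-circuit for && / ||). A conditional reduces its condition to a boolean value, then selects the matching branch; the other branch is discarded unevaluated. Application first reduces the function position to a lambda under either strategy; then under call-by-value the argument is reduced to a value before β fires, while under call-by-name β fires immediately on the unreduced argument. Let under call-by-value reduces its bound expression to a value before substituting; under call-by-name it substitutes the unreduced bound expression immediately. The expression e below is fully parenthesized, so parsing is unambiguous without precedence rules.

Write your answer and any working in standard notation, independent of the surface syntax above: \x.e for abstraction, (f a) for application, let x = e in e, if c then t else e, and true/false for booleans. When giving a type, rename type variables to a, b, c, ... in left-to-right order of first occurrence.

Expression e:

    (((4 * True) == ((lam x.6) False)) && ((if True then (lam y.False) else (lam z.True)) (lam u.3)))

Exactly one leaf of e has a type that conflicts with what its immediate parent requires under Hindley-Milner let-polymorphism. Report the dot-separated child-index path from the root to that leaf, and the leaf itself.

Answer: 0.0.1 : true

Derivation:
  unify Int ~ Int
  unify Bool ~ Int
  FAIL: mismatch Bool ~ Int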